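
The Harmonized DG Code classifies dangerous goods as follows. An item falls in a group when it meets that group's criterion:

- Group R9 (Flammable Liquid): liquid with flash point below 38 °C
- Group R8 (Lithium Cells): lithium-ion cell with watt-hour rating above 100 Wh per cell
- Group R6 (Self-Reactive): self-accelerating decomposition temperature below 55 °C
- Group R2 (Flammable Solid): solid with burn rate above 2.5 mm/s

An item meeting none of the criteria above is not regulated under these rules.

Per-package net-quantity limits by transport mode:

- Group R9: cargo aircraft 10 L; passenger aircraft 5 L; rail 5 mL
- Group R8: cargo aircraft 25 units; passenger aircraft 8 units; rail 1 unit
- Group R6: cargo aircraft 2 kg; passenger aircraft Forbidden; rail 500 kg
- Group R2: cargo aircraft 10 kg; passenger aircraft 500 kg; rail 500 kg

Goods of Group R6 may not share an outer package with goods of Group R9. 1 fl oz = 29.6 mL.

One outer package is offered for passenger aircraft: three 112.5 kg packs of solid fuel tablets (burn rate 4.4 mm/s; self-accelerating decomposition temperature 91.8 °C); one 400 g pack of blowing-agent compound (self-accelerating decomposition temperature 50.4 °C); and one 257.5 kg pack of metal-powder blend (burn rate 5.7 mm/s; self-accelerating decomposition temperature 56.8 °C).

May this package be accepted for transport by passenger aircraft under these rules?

No

Burn rate 4.4 mm/s meets the Group R2 criterion (Flammable Solid), so the solid fuel tablets are Group R2.
With self-accelerating decomposition temperature 50.4 °C (< 55 °C), the blowing-agent compound falls in Group R6.
The metal-powder blend has burn rate 5.7 mm/s, which is > 2.5 mm/s, so it is Group R2 (Flammable Solid).
Group R2 net quantity: (three 112.5 kg packs = 337.5 kg) + 257.5 kg = 595 kg.
595 kg exceeds the passenger aircraft limit of 500 kg for Group R2.
Group R6 quantity: 400 g.
By passenger aircraft, Group R6 is Forbidden regardless of quantity.
The segregation rule (Group R6 with Group R9) does not apply to Group R2 with Group R6.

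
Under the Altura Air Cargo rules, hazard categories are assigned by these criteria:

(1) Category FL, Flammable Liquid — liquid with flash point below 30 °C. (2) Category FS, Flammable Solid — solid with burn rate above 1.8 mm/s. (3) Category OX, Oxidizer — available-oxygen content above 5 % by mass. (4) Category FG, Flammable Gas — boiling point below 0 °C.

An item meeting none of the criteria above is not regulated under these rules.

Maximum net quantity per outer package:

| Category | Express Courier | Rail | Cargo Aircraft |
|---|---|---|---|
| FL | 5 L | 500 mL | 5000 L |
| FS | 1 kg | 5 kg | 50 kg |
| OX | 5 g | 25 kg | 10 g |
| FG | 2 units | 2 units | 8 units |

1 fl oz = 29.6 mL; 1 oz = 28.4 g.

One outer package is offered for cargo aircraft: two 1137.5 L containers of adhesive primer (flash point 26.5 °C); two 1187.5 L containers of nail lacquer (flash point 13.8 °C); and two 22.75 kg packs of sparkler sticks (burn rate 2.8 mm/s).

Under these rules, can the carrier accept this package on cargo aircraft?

With flash point 26.5 °C (< 30 °C), the adhesive primer falls in Category FL.
The nail lacquer has flash point 13.8 °C, which is < 30 °C, so it is Category FL (Flammable Liquid).
Sparkler sticks: burn rate 2.8 mm/s > 1.8 mm/s → Category FS (Flammable Solid).
Total Category FL: (two 1137.5 L containers = 2275 L) + (two 1187.5 L containers = 2375 L) = 4650 L.
4650 L ≤ 5000 L (cargo aircraft limit, Category FL) — within limit.
Category FS quantity: two 22.75 kg packs = 45.5 kg.
45.5 kg ≤ 50 kg (cargo aircraft limit, Category FS) — within limit.
Every hazard category is within its cargo aircraft limit and no segregation rule is violated.

Yes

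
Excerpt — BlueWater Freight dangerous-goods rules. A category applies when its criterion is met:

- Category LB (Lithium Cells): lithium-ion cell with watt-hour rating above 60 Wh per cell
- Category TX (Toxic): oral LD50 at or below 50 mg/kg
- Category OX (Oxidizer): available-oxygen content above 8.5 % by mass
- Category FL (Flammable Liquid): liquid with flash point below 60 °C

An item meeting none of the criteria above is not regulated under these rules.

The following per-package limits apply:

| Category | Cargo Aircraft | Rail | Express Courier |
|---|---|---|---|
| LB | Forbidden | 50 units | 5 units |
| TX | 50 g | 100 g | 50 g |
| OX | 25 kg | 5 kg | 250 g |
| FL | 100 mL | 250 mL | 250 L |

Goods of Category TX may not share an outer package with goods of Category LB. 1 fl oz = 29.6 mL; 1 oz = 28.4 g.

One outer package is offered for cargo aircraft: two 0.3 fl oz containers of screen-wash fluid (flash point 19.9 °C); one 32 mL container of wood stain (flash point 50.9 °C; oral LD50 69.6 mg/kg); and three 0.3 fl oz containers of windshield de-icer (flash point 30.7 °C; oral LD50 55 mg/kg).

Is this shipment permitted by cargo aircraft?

Yes

With flash point 19.9 °C (< 60 °C), the screen-wash fluid falls in Category FL.
Flash point 50.9 °C meets the Category FL criterion (Flammable Liquid), so the wood stain is Category FL.
With flash point 30.7 °C (< 60 °C), the windshield de-icer falls in Category FL.
Total Category FL: (two 0.3 fl oz containers = 17.76 mL) + 32 mL + (three 0.3 fl oz containers = 26.64 mL) = 76.4 mL.
That is within the Category FL cargo aircraft limit of 100 mL.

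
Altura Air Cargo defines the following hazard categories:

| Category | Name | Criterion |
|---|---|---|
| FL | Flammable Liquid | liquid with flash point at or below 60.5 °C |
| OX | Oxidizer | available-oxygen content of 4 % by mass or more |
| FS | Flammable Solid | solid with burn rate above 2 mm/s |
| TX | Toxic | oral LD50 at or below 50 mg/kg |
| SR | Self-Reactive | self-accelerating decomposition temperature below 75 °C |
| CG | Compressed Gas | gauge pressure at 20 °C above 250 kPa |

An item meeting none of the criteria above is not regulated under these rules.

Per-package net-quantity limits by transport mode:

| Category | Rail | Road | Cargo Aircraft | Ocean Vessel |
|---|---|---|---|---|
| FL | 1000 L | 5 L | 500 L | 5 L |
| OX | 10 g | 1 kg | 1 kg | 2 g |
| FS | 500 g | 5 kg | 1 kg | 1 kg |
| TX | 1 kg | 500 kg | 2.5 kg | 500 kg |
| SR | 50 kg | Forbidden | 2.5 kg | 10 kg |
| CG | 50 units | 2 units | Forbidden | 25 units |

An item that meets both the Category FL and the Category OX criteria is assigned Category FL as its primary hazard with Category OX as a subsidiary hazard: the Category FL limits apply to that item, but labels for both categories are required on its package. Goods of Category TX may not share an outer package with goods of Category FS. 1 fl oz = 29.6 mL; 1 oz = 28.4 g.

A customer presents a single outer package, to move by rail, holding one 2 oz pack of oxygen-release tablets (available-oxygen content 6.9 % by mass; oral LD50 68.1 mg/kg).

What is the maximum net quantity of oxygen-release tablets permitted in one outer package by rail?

Available-oxygen content 6.9 % by mass meets the Category OX criterion (Oxidizer), so the oxygen-release tablets are Category OX.
The rail limit for Category OX is 10 g.

10 g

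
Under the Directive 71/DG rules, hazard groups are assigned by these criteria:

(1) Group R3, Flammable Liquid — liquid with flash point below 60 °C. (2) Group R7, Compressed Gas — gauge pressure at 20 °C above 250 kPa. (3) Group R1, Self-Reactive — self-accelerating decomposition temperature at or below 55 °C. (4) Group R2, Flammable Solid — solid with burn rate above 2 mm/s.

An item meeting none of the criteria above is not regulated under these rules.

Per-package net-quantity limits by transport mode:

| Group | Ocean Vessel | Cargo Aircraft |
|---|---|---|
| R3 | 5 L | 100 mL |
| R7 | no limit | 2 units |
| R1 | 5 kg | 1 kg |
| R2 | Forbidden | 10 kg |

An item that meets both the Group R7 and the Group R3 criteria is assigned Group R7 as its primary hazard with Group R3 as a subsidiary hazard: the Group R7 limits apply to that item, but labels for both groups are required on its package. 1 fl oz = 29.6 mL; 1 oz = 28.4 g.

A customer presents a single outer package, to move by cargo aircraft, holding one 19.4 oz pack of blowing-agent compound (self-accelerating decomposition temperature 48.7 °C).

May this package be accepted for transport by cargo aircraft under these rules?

Yes

Blowing-agent compound: self-accelerating decomposition temperature 48.7 °C ≤ 55 °C → Group R1 (Self-Reactive).
Group R1 quantity: one 19.4 oz pack = 550.96 g.
That is within the Group R1 cargo aircraft limit of 1 kg.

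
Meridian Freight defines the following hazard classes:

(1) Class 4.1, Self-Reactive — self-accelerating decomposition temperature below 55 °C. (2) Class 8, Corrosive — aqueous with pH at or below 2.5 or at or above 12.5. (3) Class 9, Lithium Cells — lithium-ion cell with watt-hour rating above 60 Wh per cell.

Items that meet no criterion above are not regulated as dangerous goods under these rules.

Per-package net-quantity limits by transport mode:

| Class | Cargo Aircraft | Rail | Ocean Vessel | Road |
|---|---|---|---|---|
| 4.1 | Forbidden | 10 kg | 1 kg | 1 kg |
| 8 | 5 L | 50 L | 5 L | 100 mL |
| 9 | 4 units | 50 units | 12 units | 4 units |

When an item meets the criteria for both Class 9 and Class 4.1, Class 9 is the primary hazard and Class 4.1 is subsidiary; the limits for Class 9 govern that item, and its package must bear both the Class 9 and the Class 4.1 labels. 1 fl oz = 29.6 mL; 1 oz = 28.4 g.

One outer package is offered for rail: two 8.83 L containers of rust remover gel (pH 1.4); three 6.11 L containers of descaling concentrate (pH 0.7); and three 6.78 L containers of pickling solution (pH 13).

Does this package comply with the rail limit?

No

With pH 1.4 (≤ 2.5), the rust remover gel falls in Class 8.
The descaling concentrate has pH 0.7, which is ≤ 2.5, so it is Class 8 (Corrosive).
pH 13 meets the Class 8 criterion (Corrosive), so the pickling solution is Class 8.
Total Class 8: (two 8.83 L containers = 17.66 L) + (three 6.11 L containers = 18.33 L) + (three 6.78 L containers = 20.34 L) = 56.33 L.
56.33 L > 50 L (rail limit, Class 8) — over the limit.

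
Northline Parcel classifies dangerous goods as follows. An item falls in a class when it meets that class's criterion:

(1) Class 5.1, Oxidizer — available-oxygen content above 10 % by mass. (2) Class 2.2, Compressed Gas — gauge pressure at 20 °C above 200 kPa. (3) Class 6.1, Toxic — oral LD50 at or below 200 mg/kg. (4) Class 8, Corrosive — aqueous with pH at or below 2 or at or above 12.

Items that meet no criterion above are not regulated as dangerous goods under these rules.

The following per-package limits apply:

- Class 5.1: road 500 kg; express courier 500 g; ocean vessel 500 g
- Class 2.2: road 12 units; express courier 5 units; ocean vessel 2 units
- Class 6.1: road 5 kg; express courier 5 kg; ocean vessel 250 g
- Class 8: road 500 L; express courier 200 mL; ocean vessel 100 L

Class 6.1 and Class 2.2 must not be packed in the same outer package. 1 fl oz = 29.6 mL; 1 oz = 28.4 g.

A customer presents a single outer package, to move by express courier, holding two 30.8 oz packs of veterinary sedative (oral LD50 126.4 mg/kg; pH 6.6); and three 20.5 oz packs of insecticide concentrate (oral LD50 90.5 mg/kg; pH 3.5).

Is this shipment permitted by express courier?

Yes

The veterinary sedative has oral LD50 126.4 mg/kg, which is ≤ 200 mg/kg, so it is Class 6.1 (Toxic).
The insecticide concentrate has oral LD50 90.5 mg/kg, which is ≤ 200 mg/kg, so it is Class 6.1 (Toxic).
Class 6.1 net quantity: (two 30.8 oz packs = 1749.44 g) + (three 20.5 oz packs = 1746.6 g) = 3496.04 g.
3496.04 g ≤ 5 kg (express courier limit, Class 6.1) — within limit.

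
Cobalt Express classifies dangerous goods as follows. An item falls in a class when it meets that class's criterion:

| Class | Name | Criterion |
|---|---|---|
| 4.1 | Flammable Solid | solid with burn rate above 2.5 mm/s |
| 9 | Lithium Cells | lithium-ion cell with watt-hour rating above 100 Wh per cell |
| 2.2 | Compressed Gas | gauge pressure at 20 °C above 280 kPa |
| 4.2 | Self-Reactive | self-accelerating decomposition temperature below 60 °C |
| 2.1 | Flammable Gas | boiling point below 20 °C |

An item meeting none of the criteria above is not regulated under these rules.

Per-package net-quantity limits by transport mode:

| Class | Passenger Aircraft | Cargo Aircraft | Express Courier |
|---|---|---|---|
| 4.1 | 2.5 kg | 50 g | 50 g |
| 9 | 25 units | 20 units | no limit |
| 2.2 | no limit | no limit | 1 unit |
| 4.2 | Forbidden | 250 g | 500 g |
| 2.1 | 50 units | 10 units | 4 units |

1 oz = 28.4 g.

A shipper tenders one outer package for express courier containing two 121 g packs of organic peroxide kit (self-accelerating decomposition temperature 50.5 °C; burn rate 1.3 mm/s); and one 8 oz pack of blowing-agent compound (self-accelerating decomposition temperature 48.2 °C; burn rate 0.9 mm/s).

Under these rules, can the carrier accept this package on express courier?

Yes

Self-accelerating decomposition temperature 50.5 °C meets the Class 4.2 criterion (Self-Reactive), so the organic peroxide kit is Class 4.2.
Blowing-agent compound: self-accelerating decomposition temperature 48.2 °C < 60 °C → Class 4.2 (Self-Reactive).
Total Class 4.2: (two 121 g packs = 242 g) + (one 8 oz pack = 227.2 g) = 469.2 g.
469.2 g ≤ 500 g (express courier limit, Class 4.2) — within limit.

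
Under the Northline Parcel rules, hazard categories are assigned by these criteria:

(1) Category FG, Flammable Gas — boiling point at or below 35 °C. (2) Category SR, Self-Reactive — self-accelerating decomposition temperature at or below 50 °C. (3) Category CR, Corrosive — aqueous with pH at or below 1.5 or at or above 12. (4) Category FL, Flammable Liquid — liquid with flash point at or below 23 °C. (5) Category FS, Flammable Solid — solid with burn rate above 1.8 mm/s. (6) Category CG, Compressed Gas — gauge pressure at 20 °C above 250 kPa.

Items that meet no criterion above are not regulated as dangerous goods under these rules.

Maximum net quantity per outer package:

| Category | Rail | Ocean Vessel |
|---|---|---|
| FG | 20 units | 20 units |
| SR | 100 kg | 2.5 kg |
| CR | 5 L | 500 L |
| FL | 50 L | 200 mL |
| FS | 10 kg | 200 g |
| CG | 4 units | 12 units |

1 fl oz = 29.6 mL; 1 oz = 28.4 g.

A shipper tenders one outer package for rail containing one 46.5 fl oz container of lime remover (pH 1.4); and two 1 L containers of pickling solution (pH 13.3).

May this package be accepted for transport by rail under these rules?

pH 1.4 meets the Category CR criterion (Corrosive), so the lime remover is Category CR.
The pickling solution has pH 13.3, which is ≥ 12, so it is Category CR (Corrosive).
Category CR net quantity: (one 46.5 fl oz container = 1376.4 mL) + (two 1 L containers = 2 L) = 3376.4 mL.
3376.4 mL is within the rail limit of 5 L for Category CR.

Yes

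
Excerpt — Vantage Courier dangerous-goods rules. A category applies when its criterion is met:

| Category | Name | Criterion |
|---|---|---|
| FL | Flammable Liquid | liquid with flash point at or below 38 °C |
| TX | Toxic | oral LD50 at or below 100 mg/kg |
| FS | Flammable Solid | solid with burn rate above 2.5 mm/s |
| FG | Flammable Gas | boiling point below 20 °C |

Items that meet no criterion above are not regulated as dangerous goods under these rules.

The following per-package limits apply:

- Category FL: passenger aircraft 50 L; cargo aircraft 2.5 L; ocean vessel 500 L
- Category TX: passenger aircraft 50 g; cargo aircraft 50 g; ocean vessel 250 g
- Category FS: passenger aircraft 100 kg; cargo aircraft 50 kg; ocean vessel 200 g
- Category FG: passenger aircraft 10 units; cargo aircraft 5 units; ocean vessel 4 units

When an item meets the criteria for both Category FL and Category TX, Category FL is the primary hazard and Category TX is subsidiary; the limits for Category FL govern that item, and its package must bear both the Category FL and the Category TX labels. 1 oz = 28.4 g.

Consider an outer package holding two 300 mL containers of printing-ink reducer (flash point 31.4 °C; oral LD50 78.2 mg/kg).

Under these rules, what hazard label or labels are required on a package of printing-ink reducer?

Category FL and TX

Flash point 31.4 °C meets the Category FL criterion (Flammable Liquid), so the printing-ink reducer is Category FL.
Oral LD50 78.2 mg/kg meets the Category TX criterion (Toxic), so the printing-ink reducer is Category TX.
By the precedence rule Category FL is primary and Category TX is subsidiary, and that rule requires both labels on the package.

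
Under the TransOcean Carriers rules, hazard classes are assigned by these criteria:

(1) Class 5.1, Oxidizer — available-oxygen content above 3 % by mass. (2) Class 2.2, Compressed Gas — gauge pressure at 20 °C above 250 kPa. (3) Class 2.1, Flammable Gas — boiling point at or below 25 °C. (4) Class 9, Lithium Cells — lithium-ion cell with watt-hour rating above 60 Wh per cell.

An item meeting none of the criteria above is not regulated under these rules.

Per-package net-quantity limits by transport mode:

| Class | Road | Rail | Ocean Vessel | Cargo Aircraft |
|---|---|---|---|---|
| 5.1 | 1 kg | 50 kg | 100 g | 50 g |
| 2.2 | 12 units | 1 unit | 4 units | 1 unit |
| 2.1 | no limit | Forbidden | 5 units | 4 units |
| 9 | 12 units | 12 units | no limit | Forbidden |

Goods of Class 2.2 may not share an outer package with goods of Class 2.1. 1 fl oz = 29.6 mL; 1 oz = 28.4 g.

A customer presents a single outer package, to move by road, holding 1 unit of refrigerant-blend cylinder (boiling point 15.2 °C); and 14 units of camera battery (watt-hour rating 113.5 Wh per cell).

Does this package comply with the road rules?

With boiling point 15.2 °C (≤ 25 °C), the refrigerant-blend cylinder falls in Class 2.1.
With watt-hour rating 113.5 Wh per cell (> 60 Wh per cell), the camera battery falls in Class 9.
Class 2.1 quantity: 1 unit.
Class 2.1 has no per-package limit by road.
Class 9 quantity: 14 units.
That exceeds the Class 9 road limit of 12 units.
The segregation rule (Class 2.2 with Class 2.1) does not apply to Class 2.1 with Class 9.

No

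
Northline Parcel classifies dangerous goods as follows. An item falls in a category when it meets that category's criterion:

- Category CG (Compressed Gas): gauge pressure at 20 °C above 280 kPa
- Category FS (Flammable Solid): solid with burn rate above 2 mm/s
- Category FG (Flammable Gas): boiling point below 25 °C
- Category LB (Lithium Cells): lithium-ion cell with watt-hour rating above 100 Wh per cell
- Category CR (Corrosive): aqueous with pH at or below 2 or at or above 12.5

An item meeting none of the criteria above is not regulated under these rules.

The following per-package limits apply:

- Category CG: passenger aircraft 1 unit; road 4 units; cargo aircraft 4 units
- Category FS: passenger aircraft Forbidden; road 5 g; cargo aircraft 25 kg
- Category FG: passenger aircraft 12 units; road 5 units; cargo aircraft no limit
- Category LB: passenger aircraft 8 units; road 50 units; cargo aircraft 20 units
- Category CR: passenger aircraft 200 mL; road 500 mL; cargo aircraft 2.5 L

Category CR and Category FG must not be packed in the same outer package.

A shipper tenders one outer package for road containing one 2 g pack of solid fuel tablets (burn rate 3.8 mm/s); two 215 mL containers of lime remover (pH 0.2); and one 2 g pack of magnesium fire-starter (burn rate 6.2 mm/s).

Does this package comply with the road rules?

Yes

The solid fuel tablets have burn rate 3.8 mm/s, which is > 2 mm/s, so they are Category FS (Flammable Solid).
Lime remover: pH 0.2 ≤ 2 → Category CR (Corrosive).
The magnesium fire-starter has burn rate 6.2 mm/s, which is > 2 mm/s, so it is Category FS (Flammable Solid).
Category CR quantity: two 215 mL containers = 430 mL.
430 mL is within the road limit of 500 mL for Category CR.
Category FS net quantity: 2 g + 2 g = 4 g.
4 g is within the road limit of 5 g for Category FS.
The segregation rule (Category CR with Category FG) does not apply to Category CR with Category FS.
Every hazard category is within its road limit and no segregation rule is violated.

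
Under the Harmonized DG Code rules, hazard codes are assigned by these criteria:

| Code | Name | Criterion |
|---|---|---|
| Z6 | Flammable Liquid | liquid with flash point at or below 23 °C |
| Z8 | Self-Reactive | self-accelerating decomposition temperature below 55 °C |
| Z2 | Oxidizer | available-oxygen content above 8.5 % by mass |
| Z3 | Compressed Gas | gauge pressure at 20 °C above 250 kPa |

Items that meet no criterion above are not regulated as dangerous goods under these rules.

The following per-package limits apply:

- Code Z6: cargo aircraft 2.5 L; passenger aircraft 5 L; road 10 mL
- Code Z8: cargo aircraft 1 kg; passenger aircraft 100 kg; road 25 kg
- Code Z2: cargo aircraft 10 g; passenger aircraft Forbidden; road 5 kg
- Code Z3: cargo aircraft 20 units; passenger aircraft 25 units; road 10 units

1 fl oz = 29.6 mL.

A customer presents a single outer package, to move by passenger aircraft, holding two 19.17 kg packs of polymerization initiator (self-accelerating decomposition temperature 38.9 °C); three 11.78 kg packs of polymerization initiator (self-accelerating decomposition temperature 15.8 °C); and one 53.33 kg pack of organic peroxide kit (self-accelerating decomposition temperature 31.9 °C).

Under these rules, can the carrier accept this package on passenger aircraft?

With self-accelerating decomposition temperature 38.9 °C (< 55 °C), the polymerization initiator falls in Code Z8.
The polymerization initiator has self-accelerating decomposition temperature 15.8 °C, which is < 55 °C, so it is Code Z8 (Self-Reactive).
The organic peroxide kit has self-accelerating decomposition temperature 31.9 °C, which is < 55 °C, so it is Code Z8 (Self-Reactive).
Code Z8 net quantity: (two 19.17 kg packs = 38.34 kg) + (three 11.78 kg packs = 35.34 kg) + 53.33 kg = 127.01 kg.
That exceeds the Code Z8 passenger aircraft limit of 100 kg.

No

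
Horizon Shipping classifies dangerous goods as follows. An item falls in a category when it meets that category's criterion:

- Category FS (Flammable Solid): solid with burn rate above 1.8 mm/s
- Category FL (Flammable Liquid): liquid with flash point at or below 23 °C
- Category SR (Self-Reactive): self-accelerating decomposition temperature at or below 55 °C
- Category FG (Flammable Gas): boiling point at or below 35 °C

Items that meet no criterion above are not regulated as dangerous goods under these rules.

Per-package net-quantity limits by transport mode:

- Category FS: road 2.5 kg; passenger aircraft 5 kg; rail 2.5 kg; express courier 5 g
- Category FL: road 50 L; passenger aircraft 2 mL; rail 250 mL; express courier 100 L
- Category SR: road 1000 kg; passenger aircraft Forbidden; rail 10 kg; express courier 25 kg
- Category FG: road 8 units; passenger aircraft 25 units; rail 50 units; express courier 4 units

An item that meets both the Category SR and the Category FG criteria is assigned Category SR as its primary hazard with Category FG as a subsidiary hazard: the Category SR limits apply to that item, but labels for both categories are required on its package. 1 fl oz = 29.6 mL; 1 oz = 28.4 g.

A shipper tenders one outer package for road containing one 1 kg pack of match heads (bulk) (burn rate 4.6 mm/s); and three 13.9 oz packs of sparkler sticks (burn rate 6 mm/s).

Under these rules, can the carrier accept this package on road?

Yes

The match heads (bulk) have burn rate 4.6 mm/s, which is > 1.8 mm/s, so they are Category FS (Flammable Solid).
The sparkler sticks have burn rate 6 mm/s, which is > 1.8 mm/s, so they are Category FS (Flammable Solid).
Category FS net quantity: 1 kg + (three 13.9 oz packs = 1184.28 g) = 2184.28 g.
2184.28 g ≤ 2.5 kg (road limit, Category FS) — within limit.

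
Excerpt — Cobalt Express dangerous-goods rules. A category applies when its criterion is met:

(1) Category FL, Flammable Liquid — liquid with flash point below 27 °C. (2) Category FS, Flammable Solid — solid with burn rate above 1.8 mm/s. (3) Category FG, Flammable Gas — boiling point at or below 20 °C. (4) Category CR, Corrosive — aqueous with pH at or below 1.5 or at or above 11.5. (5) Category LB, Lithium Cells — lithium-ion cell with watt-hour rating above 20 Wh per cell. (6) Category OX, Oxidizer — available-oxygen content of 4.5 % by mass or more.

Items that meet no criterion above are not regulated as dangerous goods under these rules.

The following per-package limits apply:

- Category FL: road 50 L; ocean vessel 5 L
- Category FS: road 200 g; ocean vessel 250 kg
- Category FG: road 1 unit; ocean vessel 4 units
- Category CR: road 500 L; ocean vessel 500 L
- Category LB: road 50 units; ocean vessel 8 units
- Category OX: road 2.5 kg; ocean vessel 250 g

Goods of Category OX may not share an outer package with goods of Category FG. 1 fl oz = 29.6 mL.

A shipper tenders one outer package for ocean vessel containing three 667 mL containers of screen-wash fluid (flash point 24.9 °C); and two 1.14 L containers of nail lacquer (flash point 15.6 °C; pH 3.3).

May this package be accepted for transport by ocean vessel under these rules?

Flash point 24.9 °C meets the Category FL criterion (Flammable Liquid), so the screen-wash fluid is Category FL.
The nail lacquer has flash point 15.6 °C, which is < 27 °C, so it is Category FL (Flammable Liquid).
Category FL net quantity: (three 667 mL containers = 2.001 L) + (two 1.14 L containers = 2.28 L) = 4.281 L.
That is within the Category FL ocean vessel limit of 5 L.

Yes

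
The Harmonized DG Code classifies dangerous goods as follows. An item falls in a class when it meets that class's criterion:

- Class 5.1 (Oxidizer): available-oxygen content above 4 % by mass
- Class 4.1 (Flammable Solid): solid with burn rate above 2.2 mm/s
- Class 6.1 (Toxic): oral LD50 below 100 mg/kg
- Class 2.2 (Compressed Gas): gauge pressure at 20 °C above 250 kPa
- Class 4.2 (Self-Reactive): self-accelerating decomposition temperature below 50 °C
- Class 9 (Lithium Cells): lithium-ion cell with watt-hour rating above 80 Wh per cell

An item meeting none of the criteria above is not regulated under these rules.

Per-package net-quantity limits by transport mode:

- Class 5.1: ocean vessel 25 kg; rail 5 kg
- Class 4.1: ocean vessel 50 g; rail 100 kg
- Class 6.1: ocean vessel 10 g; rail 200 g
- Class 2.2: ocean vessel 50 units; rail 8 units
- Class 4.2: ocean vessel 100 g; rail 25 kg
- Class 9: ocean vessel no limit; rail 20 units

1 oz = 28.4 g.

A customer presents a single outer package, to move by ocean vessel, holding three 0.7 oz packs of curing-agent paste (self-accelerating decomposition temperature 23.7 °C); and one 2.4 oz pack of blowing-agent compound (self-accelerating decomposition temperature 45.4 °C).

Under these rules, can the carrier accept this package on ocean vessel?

With self-accelerating decomposition temperature 23.7 °C (< 50 °C), the curing-agent paste falls in Class 4.2.
Blowing-agent compound: self-accelerating decomposition temperature 45.4 °C < 50 °C → Class 4.2 (Self-Reactive).
Total Class 4.2: (three 0.7 oz packs = 59.64 g) + (one 2.4 oz pack = 68.16 g) = 127.8 g.
127.8 g exceeds the ocean vessel limit of 100 g for Class 4.2.

No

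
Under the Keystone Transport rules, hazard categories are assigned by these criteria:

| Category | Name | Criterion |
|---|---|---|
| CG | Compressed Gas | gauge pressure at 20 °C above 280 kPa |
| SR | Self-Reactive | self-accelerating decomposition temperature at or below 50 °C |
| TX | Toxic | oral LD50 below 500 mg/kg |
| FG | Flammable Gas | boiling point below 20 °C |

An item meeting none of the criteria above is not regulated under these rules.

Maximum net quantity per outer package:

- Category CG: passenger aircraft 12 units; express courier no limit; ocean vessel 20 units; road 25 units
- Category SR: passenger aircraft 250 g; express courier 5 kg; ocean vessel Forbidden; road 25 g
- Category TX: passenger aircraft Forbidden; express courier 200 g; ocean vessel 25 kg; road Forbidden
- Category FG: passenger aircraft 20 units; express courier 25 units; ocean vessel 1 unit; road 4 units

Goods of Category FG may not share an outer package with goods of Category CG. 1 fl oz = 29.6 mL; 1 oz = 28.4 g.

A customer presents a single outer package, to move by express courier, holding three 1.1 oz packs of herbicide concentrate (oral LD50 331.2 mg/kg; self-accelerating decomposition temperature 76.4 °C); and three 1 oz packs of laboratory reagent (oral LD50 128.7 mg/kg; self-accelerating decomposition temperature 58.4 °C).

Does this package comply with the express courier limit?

Yes

Oral LD50 331.2 mg/kg meets the Category TX criterion (Toxic), so the herbicide concentrate is Category TX.
With oral LD50 128.7 mg/kg (< 500 mg/kg), the laboratory reagent falls in Category TX.
Total Category TX: (three 1.1 oz packs = 93.72 g) + (three 1 oz packs = 85.2 g) = 178.92 g.
178.92 g ≤ 200 g (express courier limit, Category TX) — within limit.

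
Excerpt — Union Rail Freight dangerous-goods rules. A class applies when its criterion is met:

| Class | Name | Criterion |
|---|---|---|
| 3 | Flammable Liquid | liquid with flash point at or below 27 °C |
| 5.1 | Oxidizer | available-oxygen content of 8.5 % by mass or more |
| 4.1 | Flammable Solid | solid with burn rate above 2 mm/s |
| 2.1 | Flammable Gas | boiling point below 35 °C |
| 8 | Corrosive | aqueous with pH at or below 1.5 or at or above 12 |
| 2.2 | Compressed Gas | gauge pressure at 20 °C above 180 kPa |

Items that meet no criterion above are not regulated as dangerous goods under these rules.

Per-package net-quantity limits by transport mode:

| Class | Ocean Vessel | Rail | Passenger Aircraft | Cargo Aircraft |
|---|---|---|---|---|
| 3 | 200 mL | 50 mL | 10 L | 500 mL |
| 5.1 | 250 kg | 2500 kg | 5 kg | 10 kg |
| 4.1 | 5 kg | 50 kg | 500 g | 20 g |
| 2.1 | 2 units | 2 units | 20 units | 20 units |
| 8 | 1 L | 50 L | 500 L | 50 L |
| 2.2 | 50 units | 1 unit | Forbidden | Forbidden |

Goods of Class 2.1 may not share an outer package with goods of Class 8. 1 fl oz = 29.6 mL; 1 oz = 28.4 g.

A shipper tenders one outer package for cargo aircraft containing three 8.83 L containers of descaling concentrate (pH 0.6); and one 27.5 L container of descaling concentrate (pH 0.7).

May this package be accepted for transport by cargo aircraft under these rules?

No

Descaling concentrate: pH 0.6 ≤ 1.5 → Class 8 (Corrosive).
Descaling concentrate: pH 0.7 ≤ 1.5 → Class 8 (Corrosive).
Class 8 net quantity: (three 8.83 L containers = 26.49 L) + 27.5 L = 53.99 L.
That exceeds the Class 8 cargo aircraft limit of 50 L.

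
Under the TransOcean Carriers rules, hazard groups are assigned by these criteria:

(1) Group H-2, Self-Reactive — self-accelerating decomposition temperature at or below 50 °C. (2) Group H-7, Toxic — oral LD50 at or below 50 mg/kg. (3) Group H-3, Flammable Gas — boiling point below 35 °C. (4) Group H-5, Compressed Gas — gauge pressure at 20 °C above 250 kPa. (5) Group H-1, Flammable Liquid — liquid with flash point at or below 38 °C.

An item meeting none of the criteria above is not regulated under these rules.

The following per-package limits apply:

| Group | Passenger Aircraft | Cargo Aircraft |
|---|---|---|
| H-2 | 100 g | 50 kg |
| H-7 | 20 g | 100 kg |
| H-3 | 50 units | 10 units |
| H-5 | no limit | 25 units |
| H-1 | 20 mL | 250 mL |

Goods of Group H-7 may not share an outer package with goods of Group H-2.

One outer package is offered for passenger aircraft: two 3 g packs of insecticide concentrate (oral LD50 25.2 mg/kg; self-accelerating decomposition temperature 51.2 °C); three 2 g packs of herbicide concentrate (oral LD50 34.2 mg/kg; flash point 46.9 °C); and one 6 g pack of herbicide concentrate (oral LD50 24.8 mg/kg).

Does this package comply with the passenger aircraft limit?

Yes

With oral LD50 25.2 mg/kg (≤ 50 mg/kg), the insecticide concentrate falls in Group H-7.
The herbicide concentrate has oral LD50 34.2 mg/kg, which is ≤ 50 mg/kg, so it is Group H-7 (Toxic).
The herbicide concentrate has oral LD50 24.8 mg/kg, which is ≤ 50 mg/kg, so it is Group H-7 (Toxic).
Total Group H-7: (two 3 g packs = 6 g) + (three 2 g packs = 6 g) + 6 g = 18 g.
18 g is within the passenger aircraft limit of 20 g for Group H-7.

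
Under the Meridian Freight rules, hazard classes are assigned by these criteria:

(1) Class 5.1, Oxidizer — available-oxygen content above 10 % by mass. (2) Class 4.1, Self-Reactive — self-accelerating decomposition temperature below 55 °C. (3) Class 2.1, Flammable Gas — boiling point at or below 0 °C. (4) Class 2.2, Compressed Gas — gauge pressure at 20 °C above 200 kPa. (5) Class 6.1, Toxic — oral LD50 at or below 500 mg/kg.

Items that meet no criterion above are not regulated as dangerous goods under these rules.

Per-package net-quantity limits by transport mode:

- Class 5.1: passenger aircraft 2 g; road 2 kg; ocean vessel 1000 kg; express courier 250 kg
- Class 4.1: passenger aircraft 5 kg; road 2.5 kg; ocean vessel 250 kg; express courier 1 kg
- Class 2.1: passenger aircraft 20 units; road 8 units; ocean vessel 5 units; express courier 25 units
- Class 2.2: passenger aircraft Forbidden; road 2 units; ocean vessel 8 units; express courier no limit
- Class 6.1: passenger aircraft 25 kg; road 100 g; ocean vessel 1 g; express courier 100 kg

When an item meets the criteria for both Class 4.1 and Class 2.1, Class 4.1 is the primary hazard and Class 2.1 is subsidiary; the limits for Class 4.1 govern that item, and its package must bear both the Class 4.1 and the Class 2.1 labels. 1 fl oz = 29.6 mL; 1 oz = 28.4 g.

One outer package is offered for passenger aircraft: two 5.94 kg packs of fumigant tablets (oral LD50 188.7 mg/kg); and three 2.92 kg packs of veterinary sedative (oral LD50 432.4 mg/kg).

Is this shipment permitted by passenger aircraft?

The fumigant tablets have oral LD50 188.7 mg/kg, which is ≤ 500 mg/kg, so they are Class 6.1 (Toxic).
Oral LD50 432.4 mg/kg meets the Class 6.1 criterion (Toxic), so the veterinary sedative is Class 6.1.
Total Class 6.1: (two 5.94 kg packs = 11.88 kg) + (three 2.92 kg packs = 8.76 kg) = 20.64 kg.
That is within the Class 6.1 passenger aircraft limit of 25 kg.

Yes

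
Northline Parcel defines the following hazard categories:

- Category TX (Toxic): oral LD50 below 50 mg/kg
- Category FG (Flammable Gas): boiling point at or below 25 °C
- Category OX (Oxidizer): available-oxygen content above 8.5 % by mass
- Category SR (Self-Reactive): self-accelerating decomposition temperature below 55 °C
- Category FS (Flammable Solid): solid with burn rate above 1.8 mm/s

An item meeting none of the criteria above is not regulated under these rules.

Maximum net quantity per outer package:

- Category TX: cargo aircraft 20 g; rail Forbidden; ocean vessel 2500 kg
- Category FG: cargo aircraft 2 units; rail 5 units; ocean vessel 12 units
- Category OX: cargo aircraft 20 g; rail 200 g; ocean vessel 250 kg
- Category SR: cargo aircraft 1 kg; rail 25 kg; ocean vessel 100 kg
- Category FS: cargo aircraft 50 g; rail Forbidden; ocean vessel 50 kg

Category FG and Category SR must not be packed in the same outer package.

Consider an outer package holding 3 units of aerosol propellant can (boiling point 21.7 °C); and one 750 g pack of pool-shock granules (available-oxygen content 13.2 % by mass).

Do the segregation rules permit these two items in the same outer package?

Yes

Boiling point 21.7 °C meets the Category FG criterion (Flammable Gas), so the aerosol propellant can is Category FG.
Pool-shock granules: available-oxygen content 13.2 % by mass > 8.5 % by mass → Category OX (Oxidizer).
No segregation rule bars Category FG with Category OX.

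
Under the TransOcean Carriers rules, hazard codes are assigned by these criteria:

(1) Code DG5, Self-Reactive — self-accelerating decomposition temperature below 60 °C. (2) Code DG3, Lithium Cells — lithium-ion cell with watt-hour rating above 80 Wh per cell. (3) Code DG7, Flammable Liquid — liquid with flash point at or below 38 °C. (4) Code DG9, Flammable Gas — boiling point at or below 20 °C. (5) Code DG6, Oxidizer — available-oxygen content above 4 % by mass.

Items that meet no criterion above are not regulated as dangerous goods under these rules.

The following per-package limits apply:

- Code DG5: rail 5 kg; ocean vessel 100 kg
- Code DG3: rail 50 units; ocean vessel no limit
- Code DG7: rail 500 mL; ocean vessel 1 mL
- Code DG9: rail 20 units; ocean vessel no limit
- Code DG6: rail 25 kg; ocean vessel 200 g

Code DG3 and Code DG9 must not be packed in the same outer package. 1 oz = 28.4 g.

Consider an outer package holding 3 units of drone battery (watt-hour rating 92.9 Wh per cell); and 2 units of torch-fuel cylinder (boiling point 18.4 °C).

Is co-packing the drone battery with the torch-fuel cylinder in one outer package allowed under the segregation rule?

No

The drone battery has watt-hour rating 92.9 Wh per cell, which is > 80 Wh per cell, so it is Code DG3 (Lithium Cells).
Torch-fuel cylinder: boiling point 18.4 °C ≤ 20 °C → Code DG9 (Flammable Gas).
Code DG3 and Code DG9 may not share an outer package.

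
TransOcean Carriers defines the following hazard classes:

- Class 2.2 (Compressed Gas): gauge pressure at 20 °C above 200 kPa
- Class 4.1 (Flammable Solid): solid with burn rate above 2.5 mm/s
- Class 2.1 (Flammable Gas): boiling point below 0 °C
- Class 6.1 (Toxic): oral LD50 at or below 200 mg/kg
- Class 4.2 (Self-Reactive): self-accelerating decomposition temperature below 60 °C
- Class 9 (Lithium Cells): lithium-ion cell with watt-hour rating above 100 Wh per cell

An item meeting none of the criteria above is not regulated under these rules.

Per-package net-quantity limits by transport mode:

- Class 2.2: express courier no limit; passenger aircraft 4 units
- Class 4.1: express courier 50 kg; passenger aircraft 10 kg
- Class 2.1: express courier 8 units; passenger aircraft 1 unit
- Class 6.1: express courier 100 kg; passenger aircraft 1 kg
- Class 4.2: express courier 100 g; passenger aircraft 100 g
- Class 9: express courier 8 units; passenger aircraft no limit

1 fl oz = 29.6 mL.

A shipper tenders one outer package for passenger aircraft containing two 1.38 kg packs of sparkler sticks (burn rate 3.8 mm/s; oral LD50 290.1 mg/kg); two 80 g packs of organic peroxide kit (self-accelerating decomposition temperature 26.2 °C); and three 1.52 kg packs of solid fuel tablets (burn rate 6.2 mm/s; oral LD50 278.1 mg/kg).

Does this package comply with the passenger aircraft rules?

No

Burn rate 3.8 mm/s meets the Class 4.1 criterion (Flammable Solid), so the sparkler sticks are Class 4.1.
With self-accelerating decomposition temperature 26.2 °C (< 60 °C), the organic peroxide kit falls in Class 4.2.
With burn rate 6.2 mm/s (> 2.5 mm/s), the solid fuel tablets fall in Class 4.1.
Total Class 4.1: (two 1.38 kg packs = 2.76 kg) + (three 1.52 kg packs = 4.56 kg) = 7.32 kg.
That is within the Class 4.1 passenger aircraft limit of 10 kg.
Class 4.2 quantity: two 80 g packs = 160 g.
160 g > 100 g (passenger aircraft limit, Class 4.2) — over the limit.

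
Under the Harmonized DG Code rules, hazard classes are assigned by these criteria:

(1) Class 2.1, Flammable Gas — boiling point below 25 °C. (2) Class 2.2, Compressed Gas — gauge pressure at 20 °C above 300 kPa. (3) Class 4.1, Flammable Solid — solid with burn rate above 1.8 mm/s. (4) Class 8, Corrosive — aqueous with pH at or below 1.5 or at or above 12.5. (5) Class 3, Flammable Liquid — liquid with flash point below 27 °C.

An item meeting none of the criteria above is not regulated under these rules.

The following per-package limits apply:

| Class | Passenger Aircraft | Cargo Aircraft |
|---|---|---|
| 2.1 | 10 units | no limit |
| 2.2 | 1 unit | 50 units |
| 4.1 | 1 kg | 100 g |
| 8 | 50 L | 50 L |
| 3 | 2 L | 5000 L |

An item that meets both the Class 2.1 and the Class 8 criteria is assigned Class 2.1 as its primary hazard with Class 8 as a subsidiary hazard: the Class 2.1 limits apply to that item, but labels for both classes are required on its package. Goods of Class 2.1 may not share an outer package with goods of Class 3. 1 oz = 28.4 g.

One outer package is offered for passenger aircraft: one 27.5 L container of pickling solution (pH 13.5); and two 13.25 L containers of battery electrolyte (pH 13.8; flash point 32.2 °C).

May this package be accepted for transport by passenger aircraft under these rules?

Pickling solution: pH 13.5 ≥ 12.5 → Class 8 (Corrosive).
With pH 13.8 (≥ 12.5), the battery electrolyte falls in Class 8.
Total Class 8: 27.5 L + (two 13.25 L containers = 26.5 L) = 54 L.
54 L > 50 L (passenger aircraft limit, Class 8) — over the limit.

No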